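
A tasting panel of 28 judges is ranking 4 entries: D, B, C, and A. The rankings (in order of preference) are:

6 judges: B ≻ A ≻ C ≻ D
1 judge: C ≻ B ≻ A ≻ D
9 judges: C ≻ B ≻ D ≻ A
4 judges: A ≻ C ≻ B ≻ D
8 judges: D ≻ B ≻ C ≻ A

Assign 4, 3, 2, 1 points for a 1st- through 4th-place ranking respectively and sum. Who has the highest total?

D: 6·1 + 1·1 + 9·2 + 4·1 + 8·4 = 61
B: 6·4 + 1·3 + 9·3 + 4·2 + 8·3 = 86
C: 6·2 + 1·4 + 9·4 + 4·3 + 8·2 = 80
A: 6·3 + 1·2 + 9·1 + 4·4 + 8·1 = 53
B has the highest Borda score (86).

B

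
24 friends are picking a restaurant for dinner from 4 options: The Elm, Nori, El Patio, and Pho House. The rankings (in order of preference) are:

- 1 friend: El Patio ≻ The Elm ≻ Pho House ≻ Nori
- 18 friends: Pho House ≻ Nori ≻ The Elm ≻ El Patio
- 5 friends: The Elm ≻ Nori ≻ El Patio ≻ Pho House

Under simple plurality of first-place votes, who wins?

First-place votes: The Elm 5, Nori 0, El Patio 1, Pho House 18.
Pho House has the most first-place votes.

Pho House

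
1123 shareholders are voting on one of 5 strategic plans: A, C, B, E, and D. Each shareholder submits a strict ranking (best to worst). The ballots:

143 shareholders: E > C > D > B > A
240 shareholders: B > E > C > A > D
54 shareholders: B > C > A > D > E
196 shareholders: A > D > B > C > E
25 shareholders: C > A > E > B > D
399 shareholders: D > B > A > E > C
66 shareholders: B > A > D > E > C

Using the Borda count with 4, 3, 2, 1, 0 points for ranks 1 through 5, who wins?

B

A: 143·0 + 240·1 + 54·2 + 196·4 + 25·3 + 399·2 + 66·3 = 2203
C: 143·3 + 240·2 + 54·3 + 196·1 + 25·4 + 399·0 + 66·0 = 1367
B: 143·1 + 240·4 + 54·4 + 196·2 + 25·1 + 399·3 + 66·4 = 3197
E: 143·4 + 240·3 + 54·0 + 196·0 + 25·2 + 399·1 + 66·1 = 1807
D: 143·2 + 240·0 + 54·1 + 196·3 + 25·0 + 399·4 + 66·2 = 2656
B has the highest Borda score (3197).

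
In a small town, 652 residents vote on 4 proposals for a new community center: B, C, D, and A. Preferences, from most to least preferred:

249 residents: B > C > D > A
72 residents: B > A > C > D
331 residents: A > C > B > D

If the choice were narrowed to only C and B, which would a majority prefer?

Voters preferring C to B: 331; preferring B to C: 321.
C wins the head-to-head.

C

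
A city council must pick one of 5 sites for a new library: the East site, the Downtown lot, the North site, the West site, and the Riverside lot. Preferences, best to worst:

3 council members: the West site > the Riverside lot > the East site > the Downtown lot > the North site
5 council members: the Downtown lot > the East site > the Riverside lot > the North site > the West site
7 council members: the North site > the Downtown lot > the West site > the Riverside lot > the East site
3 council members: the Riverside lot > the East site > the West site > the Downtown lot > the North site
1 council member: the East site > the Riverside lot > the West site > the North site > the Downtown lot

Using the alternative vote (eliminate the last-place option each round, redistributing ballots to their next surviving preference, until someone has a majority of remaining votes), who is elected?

Round 1: the East site 1, the Downtown lot 5, the North site 7, the West site 3, the Riverside lot 3. Eliminate the East site.
Round 2: the Downtown lot 5, the North site 7, the West site 3, the Riverside lot 4. Eliminate the West site.
Round 3: the Downtown lot 5, the North site 7, the Riverside lot 7. Eliminate the Downtown lot.
Round 4: the North site 7, the Riverside lot 12. The Riverside lot has a majority.

the Riverside lot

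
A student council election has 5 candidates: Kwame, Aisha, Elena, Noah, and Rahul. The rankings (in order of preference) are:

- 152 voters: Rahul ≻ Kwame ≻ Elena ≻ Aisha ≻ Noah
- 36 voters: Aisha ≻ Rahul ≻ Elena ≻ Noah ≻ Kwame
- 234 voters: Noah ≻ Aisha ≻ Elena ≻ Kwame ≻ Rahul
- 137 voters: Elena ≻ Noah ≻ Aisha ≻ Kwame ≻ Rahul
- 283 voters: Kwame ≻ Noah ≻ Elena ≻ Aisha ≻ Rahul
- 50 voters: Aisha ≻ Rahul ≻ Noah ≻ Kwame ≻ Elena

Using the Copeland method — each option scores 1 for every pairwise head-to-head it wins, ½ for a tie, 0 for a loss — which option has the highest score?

Kwame: beats Elena and Rahul; loses to Aisha and Noah → score 2.
Aisha: beats Kwame and Rahul; loses to Elena and Noah → score 2.
Elena: beats Aisha and Rahul; loses to Kwame and Noah → score 2.
Noah: beats Kwame, Aisha, Elena, and Rahul → score 4.
Rahul: loses to Kwame, Aisha, Elena, and Noah → score 0.
Noah has the best pairwise record.

Noah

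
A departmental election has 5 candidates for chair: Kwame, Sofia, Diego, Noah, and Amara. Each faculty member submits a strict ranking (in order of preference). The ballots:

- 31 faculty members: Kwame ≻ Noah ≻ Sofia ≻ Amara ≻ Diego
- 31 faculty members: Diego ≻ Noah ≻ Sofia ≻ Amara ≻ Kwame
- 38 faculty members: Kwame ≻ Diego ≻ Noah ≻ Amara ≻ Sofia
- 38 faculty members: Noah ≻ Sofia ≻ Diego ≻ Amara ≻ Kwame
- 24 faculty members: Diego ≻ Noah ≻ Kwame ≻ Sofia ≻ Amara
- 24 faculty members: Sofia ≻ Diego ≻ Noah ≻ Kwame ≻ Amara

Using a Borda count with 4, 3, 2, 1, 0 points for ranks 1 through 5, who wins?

Kwame: 31·4 + 31·0 + 38·4 + 38·0 + 24·2 + 24·1 = 348
Sofia: 31·2 + 31·2 + 38·0 + 38·3 + 24·1 + 24·4 = 358
Diego: 31·0 + 31·4 + 38·3 + 38·2 + 24·4 + 24·3 = 482
Noah: 31·3 + 31·3 + 38·2 + 38·4 + 24·3 + 24·2 = 534
Amara: 31·1 + 31·1 + 38·1 + 38·1 + 24·0 + 24·0 = 138
Noah has the highest Borda score (534).

Noah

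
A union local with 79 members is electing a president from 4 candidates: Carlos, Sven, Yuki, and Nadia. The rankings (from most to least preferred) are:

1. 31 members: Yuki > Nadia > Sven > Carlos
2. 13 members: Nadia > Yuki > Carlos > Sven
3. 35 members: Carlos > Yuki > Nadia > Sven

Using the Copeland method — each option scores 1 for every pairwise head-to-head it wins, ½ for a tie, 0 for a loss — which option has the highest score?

Yuki

Carlos: beats Sven; loses to Yuki and Nadia → score 1.
Sven: loses to Carlos, Yuki, and Nadia → score 0.
Yuki: beats Carlos, Sven, and Nadia → score 3.
Nadia: beats Carlos and Sven; loses to Yuki → score 2.
Yuki has the best pairwise record.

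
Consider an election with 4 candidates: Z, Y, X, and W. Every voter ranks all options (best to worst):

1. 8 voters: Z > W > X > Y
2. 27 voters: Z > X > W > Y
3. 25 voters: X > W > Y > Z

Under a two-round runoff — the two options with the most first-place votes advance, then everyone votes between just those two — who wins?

Z

Round 1 first-place votes: Z 35, Y 0, X 25, W 0.
Z and X advance.
Runoff: Z is preferred to X by 35 voters; X by 25.
Z wins the runoff.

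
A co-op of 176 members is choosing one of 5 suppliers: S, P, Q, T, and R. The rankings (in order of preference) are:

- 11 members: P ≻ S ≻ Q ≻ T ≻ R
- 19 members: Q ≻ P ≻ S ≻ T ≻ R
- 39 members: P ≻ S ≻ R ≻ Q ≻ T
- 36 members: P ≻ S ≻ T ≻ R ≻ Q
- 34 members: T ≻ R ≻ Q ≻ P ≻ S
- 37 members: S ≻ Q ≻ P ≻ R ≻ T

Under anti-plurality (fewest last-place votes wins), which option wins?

P

Last-place votes: S 34, P 0, Q 36, T 76, R 30.
P is ranked last by the fewest voters, so P wins.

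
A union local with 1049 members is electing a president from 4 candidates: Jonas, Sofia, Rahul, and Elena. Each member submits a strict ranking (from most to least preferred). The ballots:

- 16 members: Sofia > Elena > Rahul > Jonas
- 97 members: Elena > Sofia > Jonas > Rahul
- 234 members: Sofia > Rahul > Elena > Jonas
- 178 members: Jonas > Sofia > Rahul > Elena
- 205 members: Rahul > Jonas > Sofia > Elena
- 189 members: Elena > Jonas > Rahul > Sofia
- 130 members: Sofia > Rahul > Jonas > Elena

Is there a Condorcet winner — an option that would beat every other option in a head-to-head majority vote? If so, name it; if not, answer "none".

none

Checking pairwise contests:
Rahul beats Jonas 585–464.
Jonas beats Sofia 572–477.
Sofia beats Rahul 655–394.
Sofia beats Elena 763–286.
Every option loses at least one head-to-head, so there is no Condorcet winner.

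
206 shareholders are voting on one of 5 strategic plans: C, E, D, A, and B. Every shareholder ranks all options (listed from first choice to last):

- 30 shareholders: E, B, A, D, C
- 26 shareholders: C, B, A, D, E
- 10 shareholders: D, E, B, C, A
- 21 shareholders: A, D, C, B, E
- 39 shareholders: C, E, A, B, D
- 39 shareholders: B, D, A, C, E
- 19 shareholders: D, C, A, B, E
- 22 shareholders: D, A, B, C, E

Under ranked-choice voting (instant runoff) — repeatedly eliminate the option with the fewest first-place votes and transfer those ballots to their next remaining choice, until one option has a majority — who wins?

B

Round 1: C 65, E 30, D 51, A 21, B 39. Eliminate A.
Round 2: C 65, E 30, D 72, B 39. Eliminate E.
Round 3: C 65, D 72, B 69. Eliminate C.
Round 4: D 72, B 134. B has a majority.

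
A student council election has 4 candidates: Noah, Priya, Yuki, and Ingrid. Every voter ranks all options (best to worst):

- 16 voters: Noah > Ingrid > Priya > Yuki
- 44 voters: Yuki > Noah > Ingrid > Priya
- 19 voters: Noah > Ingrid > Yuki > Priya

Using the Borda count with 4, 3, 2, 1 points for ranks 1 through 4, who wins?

Noah: 16·4 + 44·3 + 19·4 = 272
Priya: 16·2 + 44·1 + 19·1 = 95
Yuki: 16·1 + 44·4 + 19·2 = 230
Ingrid: 16·3 + 44·2 + 19·3 = 193
Noah has the highest Borda score (272).

Noah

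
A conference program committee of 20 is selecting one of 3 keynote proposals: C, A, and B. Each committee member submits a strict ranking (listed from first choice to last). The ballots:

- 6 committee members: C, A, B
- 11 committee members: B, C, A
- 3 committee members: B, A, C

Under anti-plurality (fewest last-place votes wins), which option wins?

Last-place votes: C 3, A 11, B 6.
C is ranked last by the fewest voters, so C wins.

C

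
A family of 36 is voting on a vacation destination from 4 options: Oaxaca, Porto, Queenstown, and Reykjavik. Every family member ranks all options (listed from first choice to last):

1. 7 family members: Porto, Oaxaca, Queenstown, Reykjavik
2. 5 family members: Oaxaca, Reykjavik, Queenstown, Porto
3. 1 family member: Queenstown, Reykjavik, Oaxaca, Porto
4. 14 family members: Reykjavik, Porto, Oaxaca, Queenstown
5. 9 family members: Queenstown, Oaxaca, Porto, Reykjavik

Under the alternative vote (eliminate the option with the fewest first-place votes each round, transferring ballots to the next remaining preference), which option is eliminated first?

Oaxaca

Round 1: Oaxaca 5, Porto 7, Queenstown 10, Reykjavik 14. Eliminate Oaxaca.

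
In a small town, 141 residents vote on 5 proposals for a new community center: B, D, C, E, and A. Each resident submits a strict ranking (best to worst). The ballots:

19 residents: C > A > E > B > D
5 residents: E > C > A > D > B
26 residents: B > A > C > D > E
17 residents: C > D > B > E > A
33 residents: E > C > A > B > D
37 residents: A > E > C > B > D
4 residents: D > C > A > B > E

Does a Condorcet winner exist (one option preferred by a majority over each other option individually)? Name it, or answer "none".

Checking pairwise contests:
C beats B 115–26.
B beats D 115–26.
E beats C 75–66.
A beats E 86–55.
C beats A 78–63.
Every option loses at least one head-to-head, so there is no Condorcet winner.

none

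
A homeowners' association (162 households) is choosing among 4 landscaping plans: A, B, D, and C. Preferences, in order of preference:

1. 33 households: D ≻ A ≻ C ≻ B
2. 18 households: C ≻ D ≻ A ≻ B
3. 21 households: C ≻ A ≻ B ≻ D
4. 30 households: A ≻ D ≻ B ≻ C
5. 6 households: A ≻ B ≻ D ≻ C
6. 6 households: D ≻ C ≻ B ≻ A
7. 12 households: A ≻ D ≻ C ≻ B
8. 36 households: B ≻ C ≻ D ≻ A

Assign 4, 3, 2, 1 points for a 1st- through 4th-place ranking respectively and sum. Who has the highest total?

A: 33·3 + 18·2 + 21·3 + 30·4 + 6·4 + 6·1 + 12·4 + 36·1 = 432
B: 33·1 + 18·1 + 21·2 + 30·2 + 6·3 + 6·2 + 12·1 + 36·4 = 339
D: 33·4 + 18·3 + 21·1 + 30·3 + 6·2 + 6·4 + 12·3 + 36·2 = 441
C: 33·2 + 18·4 + 21·4 + 30·1 + 6·1 + 6·3 + 12·2 + 36·3 = 408
D has the highest Borda score (441).

D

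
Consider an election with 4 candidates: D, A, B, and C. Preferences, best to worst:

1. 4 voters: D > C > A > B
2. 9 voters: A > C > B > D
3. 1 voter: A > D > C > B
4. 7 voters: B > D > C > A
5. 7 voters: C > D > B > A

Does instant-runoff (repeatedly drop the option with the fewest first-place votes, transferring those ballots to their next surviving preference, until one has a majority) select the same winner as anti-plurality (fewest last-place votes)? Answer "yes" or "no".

yes

Instant-runoff — R1 D 4, A 10, B 7, C 7 (D out); R2 A 10, B 7, C 11 (B out); R3 A 10, C 18 (C winner). Winner: C.
Anti-plurality — last-place votes: D 9, A 14, B 5, C 0. Winner: C.
The two methods agree.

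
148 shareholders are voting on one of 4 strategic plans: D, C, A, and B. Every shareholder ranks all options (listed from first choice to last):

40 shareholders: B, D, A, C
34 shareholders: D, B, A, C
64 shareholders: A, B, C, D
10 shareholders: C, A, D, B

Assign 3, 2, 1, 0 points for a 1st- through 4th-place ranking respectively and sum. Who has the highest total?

B

D: 40·2 + 34·3 + 64·0 + 10·1 = 192
C: 40·0 + 34·0 + 64·1 + 10·3 = 94
A: 40·1 + 34·1 + 64·3 + 10·2 = 286
B: 40·3 + 34·2 + 64·2 + 10·0 = 316
B has the highest Borda score (316).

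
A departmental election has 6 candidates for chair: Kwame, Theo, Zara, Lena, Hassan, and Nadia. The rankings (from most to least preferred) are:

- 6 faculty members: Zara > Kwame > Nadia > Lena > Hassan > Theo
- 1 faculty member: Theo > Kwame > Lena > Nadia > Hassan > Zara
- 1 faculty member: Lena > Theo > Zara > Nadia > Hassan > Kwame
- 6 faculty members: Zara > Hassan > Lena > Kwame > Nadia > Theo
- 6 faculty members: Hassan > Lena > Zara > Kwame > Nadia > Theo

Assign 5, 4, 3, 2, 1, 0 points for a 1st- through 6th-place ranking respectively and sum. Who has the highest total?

Kwame: 6·4 + 1·4 + 1·0 + 6·2 + 6·2 = 52
Theo: 6·0 + 1·5 + 1·4 + 6·0 + 6·0 = 9
Zara: 6·5 + 1·0 + 1·3 + 6·5 + 6·3 = 81
Lena: 6·2 + 1·3 + 1·5 + 6·3 + 6·4 = 62
Hassan: 6·1 + 1·1 + 1·1 + 6·4 + 6·5 = 62
Nadia: 6·3 + 1·2 + 1·2 + 6·1 + 6·1 = 34
Zara has the highest Borda score (81).

Zara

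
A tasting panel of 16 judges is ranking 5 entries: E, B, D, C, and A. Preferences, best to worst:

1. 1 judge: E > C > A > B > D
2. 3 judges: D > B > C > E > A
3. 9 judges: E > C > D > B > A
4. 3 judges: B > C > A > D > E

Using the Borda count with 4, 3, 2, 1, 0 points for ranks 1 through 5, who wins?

C

E: 1·4 + 3·1 + 9·4 + 3·0 = 43
B: 1·1 + 3·3 + 9·1 + 3·4 = 31
D: 1·0 + 3·4 + 9·2 + 3·1 = 33
C: 1·3 + 3·2 + 9·3 + 3·3 = 45
A: 1·2 + 3·0 + 9·0 + 3·2 = 8
C has the highest Borda score (45).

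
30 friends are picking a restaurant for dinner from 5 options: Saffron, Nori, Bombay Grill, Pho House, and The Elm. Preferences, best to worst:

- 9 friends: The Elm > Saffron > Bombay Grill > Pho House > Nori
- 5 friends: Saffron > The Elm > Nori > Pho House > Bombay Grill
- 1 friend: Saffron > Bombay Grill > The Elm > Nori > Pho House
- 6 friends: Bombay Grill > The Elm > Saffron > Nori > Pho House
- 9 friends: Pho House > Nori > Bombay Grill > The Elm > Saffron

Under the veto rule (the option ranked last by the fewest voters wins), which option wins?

Last-place votes: Saffron 9, Nori 9, Bombay Grill 5, Pho House 7, The Elm 0.
The Elm is ranked last by the fewest voters, so The Elm wins.

The Elm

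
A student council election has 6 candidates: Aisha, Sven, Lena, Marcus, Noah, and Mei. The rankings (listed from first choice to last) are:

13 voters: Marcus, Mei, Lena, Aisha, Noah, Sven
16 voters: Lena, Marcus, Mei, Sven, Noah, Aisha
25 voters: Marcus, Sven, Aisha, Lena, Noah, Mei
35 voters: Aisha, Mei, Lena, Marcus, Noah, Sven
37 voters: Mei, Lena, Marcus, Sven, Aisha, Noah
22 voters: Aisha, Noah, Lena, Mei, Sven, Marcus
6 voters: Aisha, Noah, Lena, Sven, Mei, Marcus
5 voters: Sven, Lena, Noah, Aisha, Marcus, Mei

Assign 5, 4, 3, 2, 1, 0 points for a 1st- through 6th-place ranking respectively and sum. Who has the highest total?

Aisha: 13·2 + 16·0 + 25·3 + 35·5 + 37·1 + 22·5 + 6·5 + 5·2 = 463
Sven: 13·0 + 16·2 + 25·4 + 35·0 + 37·2 + 22·1 + 6·2 + 5·5 = 265
Lena: 13·3 + 16·5 + 25·2 + 35·3 + 37·4 + 22·3 + 6·3 + 5·4 = 526
Marcus: 13·5 + 16·4 + 25·5 + 35·2 + 37·3 + 22·0 + 6·0 + 5·1 = 440
Noah: 13·1 + 16·1 + 25·1 + 35·1 + 37·0 + 22·4 + 6·4 + 5·3 = 216
Mei: 13·4 + 16·3 + 25·0 + 35·4 + 37·5 + 22·2 + 6·1 + 5·0 = 475
Lena has the highest Borda score (526).

Lena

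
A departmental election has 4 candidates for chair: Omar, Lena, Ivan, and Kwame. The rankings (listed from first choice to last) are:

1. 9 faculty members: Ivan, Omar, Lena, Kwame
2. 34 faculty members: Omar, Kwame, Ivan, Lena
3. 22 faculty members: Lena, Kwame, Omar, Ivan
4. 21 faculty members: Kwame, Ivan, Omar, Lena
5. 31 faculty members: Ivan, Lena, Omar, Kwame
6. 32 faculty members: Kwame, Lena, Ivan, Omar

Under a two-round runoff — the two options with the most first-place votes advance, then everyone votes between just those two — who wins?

Round 1 first-place votes: Omar 34, Lena 22, Ivan 40, Kwame 53.
Kwame and Ivan advance.
Runoff: Kwame is preferred to Ivan by 109 voters; Ivan by 40.
Kwame wins the runoff.

Kwame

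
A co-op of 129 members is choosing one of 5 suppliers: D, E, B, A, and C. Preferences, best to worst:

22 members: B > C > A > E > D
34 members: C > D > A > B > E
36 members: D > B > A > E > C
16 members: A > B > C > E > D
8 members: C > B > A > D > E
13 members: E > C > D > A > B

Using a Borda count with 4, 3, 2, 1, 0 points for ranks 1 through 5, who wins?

D: 22·0 + 34·3 + 36·4 + 16·0 + 8·1 + 13·2 = 280
E: 22·1 + 34·0 + 36·1 + 16·1 + 8·0 + 13·4 = 126
B: 22·4 + 34·1 + 36·3 + 16·3 + 8·3 + 13·0 = 302
A: 22·2 + 34·2 + 36·2 + 16·4 + 8·2 + 13·1 = 277
C: 22·3 + 34·4 + 36·0 + 16·2 + 8·4 + 13·3 = 305
C has the highest Borda score (305).

C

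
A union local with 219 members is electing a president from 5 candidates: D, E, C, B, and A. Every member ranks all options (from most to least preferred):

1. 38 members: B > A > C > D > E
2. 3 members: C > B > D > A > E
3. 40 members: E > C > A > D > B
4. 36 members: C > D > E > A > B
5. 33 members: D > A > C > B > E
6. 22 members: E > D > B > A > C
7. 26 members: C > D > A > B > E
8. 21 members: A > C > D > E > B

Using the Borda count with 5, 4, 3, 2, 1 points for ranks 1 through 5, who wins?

C

D: 38·2 + 3·3 + 40·2 + 36·4 + 33·5 + 22·4 + 26·4 + 21·3 = 729
E: 38·1 + 3·1 + 40·5 + 36·3 + 33·1 + 22·5 + 26·1 + 21·2 = 560
C: 38·3 + 3·5 + 40·4 + 36·5 + 33·3 + 22·1 + 26·5 + 21·4 = 804
B: 38·5 + 3·4 + 40·1 + 36·1 + 33·2 + 22·3 + 26·2 + 21·1 = 483
A: 38·4 + 3·2 + 40·3 + 36·2 + 33·4 + 22·2 + 26·3 + 21·5 = 709
C has the highest Borda score (804).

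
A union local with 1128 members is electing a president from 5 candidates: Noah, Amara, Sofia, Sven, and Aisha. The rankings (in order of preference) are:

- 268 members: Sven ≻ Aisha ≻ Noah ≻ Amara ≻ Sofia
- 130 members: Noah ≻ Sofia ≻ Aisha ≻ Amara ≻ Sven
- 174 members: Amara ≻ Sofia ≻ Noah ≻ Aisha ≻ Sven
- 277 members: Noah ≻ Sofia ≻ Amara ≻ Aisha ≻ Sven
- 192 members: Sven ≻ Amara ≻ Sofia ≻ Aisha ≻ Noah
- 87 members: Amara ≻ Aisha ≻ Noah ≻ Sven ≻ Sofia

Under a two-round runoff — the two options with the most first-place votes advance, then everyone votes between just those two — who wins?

Round 1 first-place votes: Noah 407, Amara 261, Sofia 0, Sven 460, Aisha 0.
Sven and Noah advance.
Runoff: Sven is preferred to Noah by 460 voters; Noah by 668.
Noah wins the runoff.

Noah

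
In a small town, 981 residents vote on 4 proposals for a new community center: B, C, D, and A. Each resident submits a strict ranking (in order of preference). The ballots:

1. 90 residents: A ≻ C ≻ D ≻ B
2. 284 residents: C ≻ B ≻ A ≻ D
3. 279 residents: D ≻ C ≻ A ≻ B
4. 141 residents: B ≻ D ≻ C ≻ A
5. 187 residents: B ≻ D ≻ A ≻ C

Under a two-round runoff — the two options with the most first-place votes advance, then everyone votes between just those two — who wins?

Round 1 first-place votes: B 328, C 284, D 279, A 90.
B and C advance.
Runoff: B is preferred to C by 328 voters; C by 653.
C wins the runoff.

C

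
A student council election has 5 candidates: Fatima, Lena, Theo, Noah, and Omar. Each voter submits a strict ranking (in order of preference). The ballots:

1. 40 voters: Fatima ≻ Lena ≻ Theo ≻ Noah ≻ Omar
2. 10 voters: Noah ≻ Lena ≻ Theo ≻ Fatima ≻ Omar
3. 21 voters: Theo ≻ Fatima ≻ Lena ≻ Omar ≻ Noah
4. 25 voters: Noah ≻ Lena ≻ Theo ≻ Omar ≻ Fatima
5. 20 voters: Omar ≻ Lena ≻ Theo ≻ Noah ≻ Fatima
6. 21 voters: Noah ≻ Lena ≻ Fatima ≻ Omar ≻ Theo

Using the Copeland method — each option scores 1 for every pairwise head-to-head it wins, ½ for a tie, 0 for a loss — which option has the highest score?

Fatima: beats Omar; loses to Lena, Theo, and Noah → score 1.
Lena: beats Fatima, Theo, Noah, and Omar → score 4.
Theo: beats Fatima, Noah, and Omar; loses to Lena → score 3.
Noah: beats Fatima and Omar; loses to Lena and Theo → score 2.
Omar: loses to Fatima, Lena, Theo, and Noah → score 0.
Lena has the best pairwise record.

Lena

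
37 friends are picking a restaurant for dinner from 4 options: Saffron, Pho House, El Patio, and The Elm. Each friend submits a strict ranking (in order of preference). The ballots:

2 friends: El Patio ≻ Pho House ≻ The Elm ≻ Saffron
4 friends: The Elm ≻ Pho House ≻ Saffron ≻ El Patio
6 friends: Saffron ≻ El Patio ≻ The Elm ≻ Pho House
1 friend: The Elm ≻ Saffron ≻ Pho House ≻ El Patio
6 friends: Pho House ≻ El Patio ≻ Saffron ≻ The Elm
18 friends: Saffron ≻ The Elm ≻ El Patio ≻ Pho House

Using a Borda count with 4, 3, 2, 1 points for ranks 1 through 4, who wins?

Saffron

Saffron: 2·1 + 4·2 + 6·4 + 1·3 + 6·2 + 18·4 = 121
Pho House: 2·3 + 4·3 + 6·1 + 1·2 + 6·4 + 18·1 = 68
El Patio: 2·4 + 4·1 + 6·3 + 1·1 + 6·3 + 18·2 = 85
The Elm: 2·2 + 4·4 + 6·2 + 1·4 + 6·1 + 18·3 = 96
Saffron has the highest Borda score (121).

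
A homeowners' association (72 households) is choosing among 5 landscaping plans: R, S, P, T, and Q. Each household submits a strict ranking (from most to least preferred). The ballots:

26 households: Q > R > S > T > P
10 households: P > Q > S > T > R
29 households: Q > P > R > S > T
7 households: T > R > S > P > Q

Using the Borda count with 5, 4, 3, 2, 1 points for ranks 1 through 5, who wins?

Q

R: 26·4 + 10·1 + 29·3 + 7·4 = 229
S: 26·3 + 10·3 + 29·2 + 7·3 = 187
P: 26·1 + 10·5 + 29·4 + 7·2 = 206
T: 26·2 + 10·2 + 29·1 + 7·5 = 136
Q: 26·5 + 10·4 + 29·5 + 7·1 = 322
Q has the highest Borda score (322).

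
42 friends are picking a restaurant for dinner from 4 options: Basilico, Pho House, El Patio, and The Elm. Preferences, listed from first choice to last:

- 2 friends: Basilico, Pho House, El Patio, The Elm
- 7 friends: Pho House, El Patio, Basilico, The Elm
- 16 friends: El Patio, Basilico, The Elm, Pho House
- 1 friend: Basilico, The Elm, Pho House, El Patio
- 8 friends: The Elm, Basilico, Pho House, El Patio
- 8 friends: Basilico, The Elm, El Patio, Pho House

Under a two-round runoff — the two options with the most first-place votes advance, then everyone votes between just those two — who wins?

Round 1 first-place votes: Basilico 11, Pho House 7, El Patio 16, The Elm 8.
El Patio and Basilico advance.
Runoff: El Patio is preferred to Basilico by 23 voters; Basilico by 19.
El Patio wins the runoff.

El Patio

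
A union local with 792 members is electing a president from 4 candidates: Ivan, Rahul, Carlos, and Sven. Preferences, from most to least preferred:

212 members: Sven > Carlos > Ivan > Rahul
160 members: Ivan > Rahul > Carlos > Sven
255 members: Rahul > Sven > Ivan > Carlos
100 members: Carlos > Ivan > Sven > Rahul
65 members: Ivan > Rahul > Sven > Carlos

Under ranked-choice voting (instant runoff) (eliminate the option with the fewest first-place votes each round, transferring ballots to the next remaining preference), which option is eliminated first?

Carlos

Round 1: Ivan 225, Rahul 255, Carlos 100, Sven 212. Eliminate Carlos.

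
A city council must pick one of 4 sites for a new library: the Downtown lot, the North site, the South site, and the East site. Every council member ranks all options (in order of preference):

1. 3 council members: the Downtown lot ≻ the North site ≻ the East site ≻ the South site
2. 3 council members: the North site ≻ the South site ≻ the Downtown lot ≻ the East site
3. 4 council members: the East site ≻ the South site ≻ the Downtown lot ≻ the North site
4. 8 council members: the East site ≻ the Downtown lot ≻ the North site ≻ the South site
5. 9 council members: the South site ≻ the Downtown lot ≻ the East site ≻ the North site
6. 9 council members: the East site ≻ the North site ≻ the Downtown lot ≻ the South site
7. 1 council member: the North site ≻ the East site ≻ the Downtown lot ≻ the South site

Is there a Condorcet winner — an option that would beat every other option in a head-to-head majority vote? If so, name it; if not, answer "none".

the East site vs the Downtown lot: 22–15 for the East site.
the East site vs the North site: 30–7 for the East site.
the East site vs the South site: 25–12 for the East site.
the East site beats every other option head-to-head.

the East site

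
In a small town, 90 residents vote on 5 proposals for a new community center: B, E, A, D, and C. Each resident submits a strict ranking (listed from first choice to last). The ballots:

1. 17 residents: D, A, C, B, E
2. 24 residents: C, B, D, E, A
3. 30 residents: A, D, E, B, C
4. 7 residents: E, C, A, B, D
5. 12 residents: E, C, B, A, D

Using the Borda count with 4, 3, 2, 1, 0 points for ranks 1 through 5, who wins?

B: 17·1 + 24·3 + 30·1 + 7·1 + 12·2 = 150
E: 17·0 + 24·1 + 30·2 + 7·4 + 12·4 = 160
A: 17·3 + 24·0 + 30·4 + 7·2 + 12·1 = 197
D: 17·4 + 24·2 + 30·3 + 7·0 + 12·0 = 206
C: 17·2 + 24·4 + 30·0 + 7·3 + 12·3 = 187
D has the highest Borda score (206).

D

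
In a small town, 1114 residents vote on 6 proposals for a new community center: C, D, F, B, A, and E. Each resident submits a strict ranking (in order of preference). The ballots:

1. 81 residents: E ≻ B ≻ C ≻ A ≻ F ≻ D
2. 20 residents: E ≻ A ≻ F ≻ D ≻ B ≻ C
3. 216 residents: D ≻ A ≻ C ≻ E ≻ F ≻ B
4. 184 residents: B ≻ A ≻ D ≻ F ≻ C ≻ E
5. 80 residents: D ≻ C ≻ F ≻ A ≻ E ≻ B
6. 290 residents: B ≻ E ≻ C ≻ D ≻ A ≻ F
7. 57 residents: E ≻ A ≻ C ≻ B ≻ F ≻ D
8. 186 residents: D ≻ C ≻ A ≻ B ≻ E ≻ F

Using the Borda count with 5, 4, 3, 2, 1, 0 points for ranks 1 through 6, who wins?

D

C: 81·3 + 20·0 + 216·3 + 184·1 + 80·4 + 290·3 + 57·3 + 186·4 = 3180
D: 81·0 + 20·2 + 216·5 + 184·3 + 80·5 + 290·2 + 57·0 + 186·5 = 3582
F: 81·1 + 20·3 + 216·1 + 184·2 + 80·3 + 290·0 + 57·1 + 186·0 = 1022
B: 81·4 + 20·1 + 216·0 + 184·5 + 80·0 + 290·5 + 57·2 + 186·2 = 3200
A: 81·2 + 20·4 + 216·4 + 184·4 + 80·2 + 290·1 + 57·4 + 186·3 = 3078
E: 81·5 + 20·5 + 216·2 + 184·0 + 80·1 + 290·4 + 57·5 + 186·1 = 2648
D has the highest Borda score (3582).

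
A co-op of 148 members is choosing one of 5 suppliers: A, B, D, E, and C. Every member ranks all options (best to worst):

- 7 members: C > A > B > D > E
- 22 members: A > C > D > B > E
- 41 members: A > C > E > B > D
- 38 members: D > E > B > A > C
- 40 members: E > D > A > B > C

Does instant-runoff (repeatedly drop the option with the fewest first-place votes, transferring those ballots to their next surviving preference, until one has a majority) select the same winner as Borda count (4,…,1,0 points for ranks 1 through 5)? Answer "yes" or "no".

no

Instant-runoff — R1 A 63, B 0, D 38, E 40, C 7 (B out); R2 A 63, D 38, E 40, C 7 (C out); R3 A 70, D 38, E 40 (D out); R4 A 70, E 78 (E winner). Winner: E.
Borda — scores: A 391, B 193, D 323, E 356, C 217. Winner: A.
The two methods disagree.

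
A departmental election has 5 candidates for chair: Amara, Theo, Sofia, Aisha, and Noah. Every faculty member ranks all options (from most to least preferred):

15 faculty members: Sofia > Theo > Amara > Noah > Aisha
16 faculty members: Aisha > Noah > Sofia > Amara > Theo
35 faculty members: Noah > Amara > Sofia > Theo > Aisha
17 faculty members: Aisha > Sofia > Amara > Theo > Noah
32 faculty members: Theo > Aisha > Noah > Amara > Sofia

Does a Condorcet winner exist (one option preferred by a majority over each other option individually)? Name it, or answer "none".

Checking pairwise contests:
Aisha beats Amara 65–50.
Amara beats Theo 68–47.
Amara beats Sofia 67–48.
Theo beats Aisha 82–33.
Theo beats Noah 64–51.
Every option loses at least one head-to-head, so there is no Condorcet winner.

none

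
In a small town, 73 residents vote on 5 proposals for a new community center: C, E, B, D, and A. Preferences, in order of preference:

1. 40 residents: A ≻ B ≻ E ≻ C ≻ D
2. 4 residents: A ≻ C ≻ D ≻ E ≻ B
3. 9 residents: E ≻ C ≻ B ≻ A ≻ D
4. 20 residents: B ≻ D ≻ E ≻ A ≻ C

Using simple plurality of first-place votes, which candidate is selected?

First-place votes: C 0, E 9, B 20, D 0, A 44.
A has the most first-place votes.

A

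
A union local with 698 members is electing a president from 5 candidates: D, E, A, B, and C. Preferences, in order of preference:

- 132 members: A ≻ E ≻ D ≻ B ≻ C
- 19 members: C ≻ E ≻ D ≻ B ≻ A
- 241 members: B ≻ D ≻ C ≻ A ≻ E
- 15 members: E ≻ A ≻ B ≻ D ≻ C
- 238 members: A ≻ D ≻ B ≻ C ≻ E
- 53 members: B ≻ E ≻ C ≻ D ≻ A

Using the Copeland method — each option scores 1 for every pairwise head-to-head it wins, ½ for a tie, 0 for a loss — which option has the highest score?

A

D: beats E, B, and C; loses to A → score 3.
E: loses to D, A, B, and C → score 0.
A: beats D, E, B, and C → score 4.
B: beats E and C; loses to D and A → score 2.
C: beats E; loses to D, A, and B → score 1.
A has the best pairwise record.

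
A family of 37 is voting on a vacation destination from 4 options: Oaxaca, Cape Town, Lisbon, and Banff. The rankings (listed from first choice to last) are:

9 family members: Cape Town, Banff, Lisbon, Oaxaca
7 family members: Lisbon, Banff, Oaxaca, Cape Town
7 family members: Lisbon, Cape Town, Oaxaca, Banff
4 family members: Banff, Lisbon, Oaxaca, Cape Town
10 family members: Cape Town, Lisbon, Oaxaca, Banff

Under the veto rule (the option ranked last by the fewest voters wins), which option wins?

Lisbon

Last-place votes: Oaxaca 9, Cape Town 11, Lisbon 0, Banff 17.
Lisbon is ranked last by the fewest voters, so Lisbon wins.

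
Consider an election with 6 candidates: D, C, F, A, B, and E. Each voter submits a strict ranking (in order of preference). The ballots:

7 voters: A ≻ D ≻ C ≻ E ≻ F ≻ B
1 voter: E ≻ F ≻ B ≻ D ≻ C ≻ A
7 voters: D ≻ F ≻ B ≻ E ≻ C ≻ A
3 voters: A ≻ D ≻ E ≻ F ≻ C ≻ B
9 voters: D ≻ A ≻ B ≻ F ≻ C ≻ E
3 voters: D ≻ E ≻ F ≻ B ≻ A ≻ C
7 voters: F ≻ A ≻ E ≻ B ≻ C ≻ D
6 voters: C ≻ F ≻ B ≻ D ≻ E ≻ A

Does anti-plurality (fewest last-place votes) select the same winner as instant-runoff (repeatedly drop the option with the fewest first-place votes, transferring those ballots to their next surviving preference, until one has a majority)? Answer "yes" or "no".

no

Anti-plurality — last-place votes: D 7, C 3, F 0, A 14, B 10, E 9. Winner: F.
Instant-runoff — R1 D 19, C 6, F 7, A 10, B 0, E 1 (B out); R2 D 19, C 6, F 7, A 10, E 1 (E out); R3 D 19, C 6, F 8, A 10 (C out); R4 D 19, F 14, A 10 (A out); R5 D 29, F 14 (D winner). Winner: D.
The two methods disagree.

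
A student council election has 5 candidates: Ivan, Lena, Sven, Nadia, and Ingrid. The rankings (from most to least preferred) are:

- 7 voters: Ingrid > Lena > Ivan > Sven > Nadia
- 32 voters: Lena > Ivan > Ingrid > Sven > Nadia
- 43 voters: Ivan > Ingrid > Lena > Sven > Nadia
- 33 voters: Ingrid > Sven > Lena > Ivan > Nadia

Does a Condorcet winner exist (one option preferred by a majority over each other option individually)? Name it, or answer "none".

Checking pairwise contests:
Lena beats Ivan 72–43.
Ingrid beats Lena 83–32.
Ivan beats Sven 82–33.
Ivan beats Nadia 115–0.
Ivan beats Ingrid 75–40.
Every option loses at least one head-to-head, so there is no Condorcet winner.

none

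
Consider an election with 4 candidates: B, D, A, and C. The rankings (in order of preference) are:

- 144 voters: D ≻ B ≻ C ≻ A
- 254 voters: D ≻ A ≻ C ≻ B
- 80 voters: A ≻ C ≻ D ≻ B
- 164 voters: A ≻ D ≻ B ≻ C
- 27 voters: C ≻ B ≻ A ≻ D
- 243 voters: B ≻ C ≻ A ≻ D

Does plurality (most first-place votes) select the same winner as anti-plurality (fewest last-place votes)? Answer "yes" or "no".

no

Plurality — first-place votes: B 243, D 398, A 244, C 27. Winner: D.
Anti-plurality — last-place votes: B 334, D 270, A 144, C 164. Winner: A.
The two methods disagree.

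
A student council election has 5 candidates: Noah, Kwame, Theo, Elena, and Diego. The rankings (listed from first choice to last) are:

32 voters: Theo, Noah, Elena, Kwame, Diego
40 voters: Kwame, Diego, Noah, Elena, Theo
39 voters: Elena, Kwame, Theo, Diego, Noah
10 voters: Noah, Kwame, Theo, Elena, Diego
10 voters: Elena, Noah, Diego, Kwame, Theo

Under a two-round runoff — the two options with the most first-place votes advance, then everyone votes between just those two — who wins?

Round 1 first-place votes: Noah 10, Kwame 40, Theo 32, Elena 49, Diego 0.
Elena and Kwame advance.
Runoff: Elena is preferred to Kwame by 81 voters; Kwame by 50.
Elena wins the runoff.

Elena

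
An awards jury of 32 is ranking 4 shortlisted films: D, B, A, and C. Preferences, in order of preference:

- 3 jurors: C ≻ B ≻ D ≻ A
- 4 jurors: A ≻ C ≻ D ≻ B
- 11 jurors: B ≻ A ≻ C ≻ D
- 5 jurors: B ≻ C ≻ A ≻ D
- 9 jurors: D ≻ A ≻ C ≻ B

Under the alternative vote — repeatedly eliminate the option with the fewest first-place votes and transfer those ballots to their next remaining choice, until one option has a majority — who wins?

Round 1: D 9, B 16, A 4, C 3. Eliminate C.
Round 2: D 9, B 19, A 4. B has a majority.

B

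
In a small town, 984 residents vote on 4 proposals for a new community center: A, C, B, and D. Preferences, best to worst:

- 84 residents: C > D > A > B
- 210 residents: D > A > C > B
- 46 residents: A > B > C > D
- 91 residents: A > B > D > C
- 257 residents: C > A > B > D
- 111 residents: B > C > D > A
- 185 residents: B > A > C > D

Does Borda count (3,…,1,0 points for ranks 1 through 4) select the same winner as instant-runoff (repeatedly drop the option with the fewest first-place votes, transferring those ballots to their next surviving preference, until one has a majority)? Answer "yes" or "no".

no

Borda — scores: A 1799, C 1686, B 1419, D 1000. Winner: A.
Instant-runoff — R1 A 137, C 341, B 296, D 210 (A out); R2 C 341, B 433, D 210 (D out); R3 C 551, B 433 (C winner). Winner: C.
The two methods disagree.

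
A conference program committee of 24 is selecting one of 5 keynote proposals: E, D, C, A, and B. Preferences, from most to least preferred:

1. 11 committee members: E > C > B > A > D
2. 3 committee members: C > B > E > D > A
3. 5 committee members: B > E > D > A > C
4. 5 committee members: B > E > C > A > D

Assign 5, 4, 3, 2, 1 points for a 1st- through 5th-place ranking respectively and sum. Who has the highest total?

E: 11·5 + 3·3 + 5·4 + 5·4 = 104
D: 11·1 + 3·2 + 5·3 + 5·1 = 37
C: 11·4 + 3·5 + 5·1 + 5·3 = 79
A: 11·2 + 3·1 + 5·2 + 5·2 = 45
B: 11·3 + 3·4 + 5·5 + 5·5 = 95
E has the highest Borda score (104).

E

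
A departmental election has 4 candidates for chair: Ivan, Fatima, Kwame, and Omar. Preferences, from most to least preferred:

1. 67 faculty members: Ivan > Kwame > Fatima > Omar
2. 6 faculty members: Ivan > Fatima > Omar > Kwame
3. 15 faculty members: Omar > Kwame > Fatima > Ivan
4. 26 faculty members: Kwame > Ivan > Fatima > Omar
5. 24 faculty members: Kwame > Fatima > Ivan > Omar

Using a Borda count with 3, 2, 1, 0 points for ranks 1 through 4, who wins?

Kwame

Ivan: 67·3 + 6·3 + 15·0 + 26·2 + 24·1 = 295
Fatima: 67·1 + 6·2 + 15·1 + 26·1 + 24·2 = 168
Kwame: 67·2 + 6·0 + 15·2 + 26·3 + 24·3 = 314
Omar: 67·0 + 6·1 + 15·3 + 26·0 + 24·0 = 51
Kwame has the highest Borda score (314).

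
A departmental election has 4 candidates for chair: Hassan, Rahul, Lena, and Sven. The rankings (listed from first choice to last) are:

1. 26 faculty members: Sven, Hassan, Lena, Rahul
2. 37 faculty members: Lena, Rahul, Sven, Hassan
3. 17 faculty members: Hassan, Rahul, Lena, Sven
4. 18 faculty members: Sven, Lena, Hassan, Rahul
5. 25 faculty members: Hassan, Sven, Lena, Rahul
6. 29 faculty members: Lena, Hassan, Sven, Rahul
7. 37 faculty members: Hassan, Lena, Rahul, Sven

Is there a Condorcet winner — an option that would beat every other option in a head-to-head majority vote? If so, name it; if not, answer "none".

Hassan vs Rahul: 152–37 for Hassan.
Hassan vs Lena: 105–84 for Hassan.
Hassan vs Sven: 108–81 for Hassan.
Hassan beats every other option head-to-head.

Hassan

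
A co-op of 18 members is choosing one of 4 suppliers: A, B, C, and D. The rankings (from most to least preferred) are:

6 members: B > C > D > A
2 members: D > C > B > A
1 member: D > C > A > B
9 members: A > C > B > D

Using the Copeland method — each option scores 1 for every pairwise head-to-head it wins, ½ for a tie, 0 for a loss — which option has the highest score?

C

A: beats B; ties C and D → score 2.
B: beats D; loses to A and C → score 1.
C: beats B and D; ties A → score 2.5.
D: ties A; loses to B and C → score 0.5.
C has the best pairwise record.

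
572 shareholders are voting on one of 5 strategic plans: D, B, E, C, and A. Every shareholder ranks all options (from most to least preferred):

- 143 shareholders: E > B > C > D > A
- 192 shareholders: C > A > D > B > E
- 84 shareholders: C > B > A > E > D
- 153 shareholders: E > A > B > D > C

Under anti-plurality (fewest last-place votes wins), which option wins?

B

Last-place votes: D 84, B 0, E 192, C 153, A 143.
B is ranked last by the fewest voters, so B wins.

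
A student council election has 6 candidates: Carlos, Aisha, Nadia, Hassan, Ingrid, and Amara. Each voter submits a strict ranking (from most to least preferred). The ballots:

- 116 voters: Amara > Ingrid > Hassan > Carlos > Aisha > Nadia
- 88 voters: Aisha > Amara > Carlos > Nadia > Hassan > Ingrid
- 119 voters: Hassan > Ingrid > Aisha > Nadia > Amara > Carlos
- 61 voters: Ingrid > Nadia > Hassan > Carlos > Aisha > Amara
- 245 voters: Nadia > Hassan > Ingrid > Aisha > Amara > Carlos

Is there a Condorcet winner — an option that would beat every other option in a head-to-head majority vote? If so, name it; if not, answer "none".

none

Checking pairwise contests:
Aisha beats Carlos 452–177.
Hassan beats Aisha 541–88.
Aisha beats Nadia 323–306.
Nadia beats Hassan 394–235.
Nadia beats Ingrid 333–296.
Aisha beats Amara 513–116.
Every option loses at least one head-to-head, so there is no Condorcet winner.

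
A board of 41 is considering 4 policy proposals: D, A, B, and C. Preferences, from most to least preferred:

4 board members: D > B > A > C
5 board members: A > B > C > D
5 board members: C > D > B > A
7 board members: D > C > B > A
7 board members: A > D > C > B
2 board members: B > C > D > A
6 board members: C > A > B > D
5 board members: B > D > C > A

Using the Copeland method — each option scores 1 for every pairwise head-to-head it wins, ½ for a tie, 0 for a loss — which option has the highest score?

D

D: beats A, B, and C → score 3.
A: loses to D, B, and C → score 0.
B: beats A; loses to D and C → score 1.
C: beats A and B; loses to D → score 2.
D has the best pairwise record.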